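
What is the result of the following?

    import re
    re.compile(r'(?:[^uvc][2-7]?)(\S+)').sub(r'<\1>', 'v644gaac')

This matches any character except [uvc], then optionally a character in [2-7] (non-capturing group); then one or more of a non-whitespace character (captured).
Matches: at [1:8] → '644gaac'.
The replacement refers to a captured group, so each match is rewritten using its own captured text.

'v<4gaac>'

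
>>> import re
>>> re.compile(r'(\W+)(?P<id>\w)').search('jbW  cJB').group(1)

Pattern: one or more of a non-word character (captured); then a word character (captured as 'id').
`re.search` tries every starting position until one works.
The match spans [3:6] → '  c'.
Captured: group 1 = '  ', group 2 = 'c'.

'  '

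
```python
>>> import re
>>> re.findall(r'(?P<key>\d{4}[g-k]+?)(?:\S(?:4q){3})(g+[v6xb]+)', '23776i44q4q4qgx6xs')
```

2 groups means the one result is a tuple of 2 captured strings — 1 here.

[('3776i', 'gx6x')]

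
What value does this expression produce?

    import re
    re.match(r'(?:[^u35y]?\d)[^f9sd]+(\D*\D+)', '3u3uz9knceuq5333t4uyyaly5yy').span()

(0, 5)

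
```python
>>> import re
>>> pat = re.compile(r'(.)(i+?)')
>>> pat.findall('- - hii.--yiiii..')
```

[('h', 'i'), ('y', 'i'), ('i', 'i')]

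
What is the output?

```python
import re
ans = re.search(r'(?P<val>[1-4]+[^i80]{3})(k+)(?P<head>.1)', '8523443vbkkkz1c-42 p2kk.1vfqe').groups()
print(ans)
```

('23443vbk', 'kk', 'z1')

The match spans [2:14] → '23443vbkkkz1'.
Captured: group 1 = '23443vbk', group 2 = 'kk', group 3 = 'z1'.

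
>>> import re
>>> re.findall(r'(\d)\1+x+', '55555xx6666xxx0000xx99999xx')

['5', '6', '0', '9']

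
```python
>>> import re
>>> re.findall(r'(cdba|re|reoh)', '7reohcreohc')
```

The regex engine tests alternatives in the order written; an earlier branch that matches wins even if a later one would match more.
With a single group, `findall` returns only what that group captured — 2 items.

['re', 're']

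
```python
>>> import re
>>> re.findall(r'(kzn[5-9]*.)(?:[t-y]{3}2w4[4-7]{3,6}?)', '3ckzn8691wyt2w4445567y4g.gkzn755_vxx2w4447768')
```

This matches the literal 'kzn', then zero or more of a character in [5-9], then any character (captured); then exactly 3 of a character in [t-y], then the literal '2w4', then 3 to 6 of a character in [4-7] (lazy) (non-capturing group).
Walking the string: at [2:18] match 'kzn8691wyt2w4445', group 1 = 'kzn8691'; at [26:42] match 'kzn755_vxx2w4447', group 1 = 'kzn755_'.
One capturing group, so `findall` returns just the captured substring from each match — 2 in all.

['kzn8691', 'kzn755_']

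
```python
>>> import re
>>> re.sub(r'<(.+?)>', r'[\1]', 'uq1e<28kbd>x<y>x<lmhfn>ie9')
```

A `+?`/`*?`/`{m,n}?` starts at its minimum and grows only as far as needed for what follows to match.
Matches: at [4:11] → '<28kbd>'; at [12:15] → '<y>'; at [16:23] → '<lmhfn>'.
`\1` in the replacement pulls in group 1's text for each match.

'uq1e[28kbd]x[y]x[lmhfn]ie9'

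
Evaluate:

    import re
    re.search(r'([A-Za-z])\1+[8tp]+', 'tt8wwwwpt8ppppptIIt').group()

'tt8'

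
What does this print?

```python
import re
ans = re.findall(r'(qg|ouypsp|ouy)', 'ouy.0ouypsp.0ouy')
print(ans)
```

Alternation tries branches left to right and keeps the first one that lets the overall match succeed at that position.
With a single group, `findall` returns only what that group captured — 3 items.

['ouy', 'ouypsp', 'ouy']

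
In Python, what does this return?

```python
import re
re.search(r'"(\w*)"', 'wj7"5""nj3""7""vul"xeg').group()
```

'"5"'

`search` walks the string left to right and returns the first match it finds.
The match spans [3:6] → '"5"'.
Captured: group 1 = '5'.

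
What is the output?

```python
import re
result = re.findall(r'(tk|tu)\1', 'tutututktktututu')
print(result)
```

['tu', 'tk', 'tu']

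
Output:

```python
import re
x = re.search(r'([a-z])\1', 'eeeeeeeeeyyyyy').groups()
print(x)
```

`\1` has to match the exact text group 1 already captured.
`re.search` scans for the first position where the pattern succeeds.
The match spans [0:2] → 'ee'.
Captured: group 1 = 'e'.

('e',)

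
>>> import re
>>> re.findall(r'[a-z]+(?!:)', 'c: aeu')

The negative lookahead/lookbehind blocks any match where the forbidden context is present.
Since nothing is captured, `findall` lists the 1 matched substring directly.

['aeu']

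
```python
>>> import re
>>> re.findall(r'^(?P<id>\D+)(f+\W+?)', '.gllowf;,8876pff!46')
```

A `+?`/`*?`/`{m,n}?` starts at its minimum and grows only as far as needed for what follows to match.
2 groups means the one result is a tuple of 2 captured strings — 1 here.

[('.gllow', 'f;')]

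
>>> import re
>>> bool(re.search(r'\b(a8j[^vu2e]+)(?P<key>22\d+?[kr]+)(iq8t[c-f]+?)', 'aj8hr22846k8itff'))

False

Here nothing in the string fits, so the call returns None, and `bool(None)` is False.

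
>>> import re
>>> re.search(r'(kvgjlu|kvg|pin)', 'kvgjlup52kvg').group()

Alternation tries branches left to right and keeps the first one that lets the overall match succeed at that position.
Unlike `match`, `search` isn't anchored — it looks for the pattern anywhere in the string.
The match spans [0:6] → 'kvgjlu'.
Captured: group 1 = 'kvgjlu'.

'kvgjlu'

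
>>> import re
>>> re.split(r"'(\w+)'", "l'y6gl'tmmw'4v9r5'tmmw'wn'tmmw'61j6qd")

Because the pattern has a capturing group, `split` also inserts each captured text between the pieces.

['l', 'y6gl', 'tmmw', '4v9r5', 'tmmw', 'wn', "tmmw'61j6qd"]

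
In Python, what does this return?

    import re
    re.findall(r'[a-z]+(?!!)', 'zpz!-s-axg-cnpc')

['zp', 's', 'axg', 'cnpc']

The negative lookaround is zero-width — it rules out positions where the adjacent text would match, without consuming anything.
`findall` yields the raw match text (4 of them) because the pattern has no groups.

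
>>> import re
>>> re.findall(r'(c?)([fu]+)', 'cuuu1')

[('c', 'uuu')]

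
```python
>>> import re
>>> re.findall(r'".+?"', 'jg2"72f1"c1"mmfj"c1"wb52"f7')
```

A non-greedy quantifier consumes as few characters as it can — just enough that the remainder of the pattern still matches from where it stops; whatever follows it matches normally.
Walking the string: at [3:9] → '"72f1"'; at [11:17] → '"mmfj"'; at [19:25] → '"wb52"'.
No capturing groups, so `findall` returns the 3 full match strings.

['"72f1"', '"mmfj"', '"wb52"']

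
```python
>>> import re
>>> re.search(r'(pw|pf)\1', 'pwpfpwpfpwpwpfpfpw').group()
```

`\1` has to match the exact text group 1 already captured.
The match spans [8:12] → 'pwpw'.

'pwpw'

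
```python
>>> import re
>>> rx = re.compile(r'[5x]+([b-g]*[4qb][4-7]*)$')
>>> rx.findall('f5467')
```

`findall` collects group 1 from the one match (1 total).

['467']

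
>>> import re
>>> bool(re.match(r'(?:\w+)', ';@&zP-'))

False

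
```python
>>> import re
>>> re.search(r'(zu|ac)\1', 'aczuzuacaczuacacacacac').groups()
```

('zu',)

`\1` is not a pattern — it's the concrete string captured by group 1, re-applied verbatim.
`re.search` tries every starting position until one works.
The match spans [2:6] → 'zuzu'.
Captured: group 1 = 'zu'.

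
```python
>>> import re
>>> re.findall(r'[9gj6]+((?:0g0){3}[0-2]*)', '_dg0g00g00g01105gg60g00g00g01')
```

Pattern: one or more of one of [9gj6]; then the literal '0g0' repeated 3 times, then zero or more of a character in [0-2] (captured).
Matches: at [2:15] match 'g0g00g00g0110', group 1 = '0g00g00g0110'; at [16:29] match 'gg60g00g00g01', group 1 = '0g00g00g01'.
With a single group, `findall` returns only what that group captured — 2 items.

['0g00g00g0110', '0g00g00g01']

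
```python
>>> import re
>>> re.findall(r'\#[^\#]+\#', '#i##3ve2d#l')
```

No capturing groups, so `findall` returns the 2 full match strings.

['#i#', '#3ve2d#']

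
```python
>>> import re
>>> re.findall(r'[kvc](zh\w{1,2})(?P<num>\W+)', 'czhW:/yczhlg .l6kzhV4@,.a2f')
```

Pattern: one of [kvc]; then the literal 'zh', then 1 to 2 of a word character (captured); then one or more of a non-word character (captured as 'num').
Scanning left to right: at [0:6] match 'czhW:/', groups = ('zhW', ':/'); at [7:14] match 'czhlg .', groups = ('zhlg', ' .'); at [16:24] match 'kzhV4@,.', groups = ('zhV4', '@,.').
With 2 capturing groups, `findall` returns a 2-tuple per match.

[('zhW', ':/'), ('zhlg', ' .'), ('zhV4', '@,.')]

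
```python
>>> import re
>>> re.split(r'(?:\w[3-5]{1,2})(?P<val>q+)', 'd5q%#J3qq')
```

['', 'q', '%#', 'qq', '']

This matches a word character, then 1 to 2 of a character in [3-5] (non-capturing group); then one or more of a literal 'q' (captured as 'val').
Matches to split on: at [0:3] → 'd5q'; at [5:9] → 'J3qq'.
Because the pattern has a capturing group, `split` also inserts each captured text between the pieces.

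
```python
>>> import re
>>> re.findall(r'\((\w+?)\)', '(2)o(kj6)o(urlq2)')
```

Because there's exactly one group, `findall` drops the full match and keeps group 1 from each hit.

['2', 'kj6', 'urlq2']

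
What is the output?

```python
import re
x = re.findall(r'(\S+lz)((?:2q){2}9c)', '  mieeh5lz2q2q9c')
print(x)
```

[('mieeh5lz', '2q2q9c')]

Pattern: one or more of a non-whitespace character, then the literal 'lz' (captured); then the literal '2q' repeated 2 times, then the literal '9c' (captured).
Walking the string: at [2:16] match 'mieeh5lz2q2q9c', groups = ('mieeh5lz', '2q2q9c').
With 2 capturing groups, `findall` returns a 2-tuple per match.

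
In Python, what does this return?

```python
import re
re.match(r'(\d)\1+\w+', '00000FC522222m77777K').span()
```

(0, 20)

A backreference is literal: `\1` must see the identical characters the first group matched.
`re.match` only tries the pattern at the start of the string.
The match spans [0:20] → '00000FC522222m77777K'.
Captured: group 1 = '0'.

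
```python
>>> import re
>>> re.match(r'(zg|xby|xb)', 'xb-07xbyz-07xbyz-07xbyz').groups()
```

The match spans [0:2] → 'xb'.
Captured: group 1 = 'xb'.

('xb',)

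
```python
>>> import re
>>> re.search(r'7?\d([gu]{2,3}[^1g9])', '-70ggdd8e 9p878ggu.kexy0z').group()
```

The match spans [1:6] → '70ggd'.

'70ggd'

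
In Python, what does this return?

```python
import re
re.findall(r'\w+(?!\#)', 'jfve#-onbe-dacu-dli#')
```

['jfv', 'onbe', 'dacu', 'dl']

Because the assertion is negative and zero-width, positions next to the forbidden text are skipped.
Since nothing is captured, `findall` lists the 4 matched substrings directly.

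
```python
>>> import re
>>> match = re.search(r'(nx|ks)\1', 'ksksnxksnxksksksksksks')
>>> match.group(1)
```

'ks'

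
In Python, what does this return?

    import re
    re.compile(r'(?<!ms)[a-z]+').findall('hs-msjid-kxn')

['hs', 'msjid', 'kxn']

The negative lookahead/lookbehind blocks any match where the forbidden context is present.
Scanning left to right: at [0:2] → 'hs'; at [3:8] → 'msjid'; at [9:12] → 'kxn'.
`findall` yields the raw match text (3 of them) because the pattern has no groups.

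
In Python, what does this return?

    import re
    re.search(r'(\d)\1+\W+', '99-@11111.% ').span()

(0, 4)

The backreference `\1` re-matches whatever the first group consumed, character for character.
The match spans [0:4] → '99-@'.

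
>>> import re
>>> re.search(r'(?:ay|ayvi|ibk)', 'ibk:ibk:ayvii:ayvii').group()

'ibk'

The match spans [0:3] → 'ibk'.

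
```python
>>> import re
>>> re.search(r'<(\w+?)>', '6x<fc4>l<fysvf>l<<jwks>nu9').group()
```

'<fc4>'

The match spans [2:7] → '<fc4>'.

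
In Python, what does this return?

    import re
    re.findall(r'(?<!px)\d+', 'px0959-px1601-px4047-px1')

['959', '601', '047']

`(?!…)`/`(?<!…)` only lets a position through if the neighbouring text does NOT match; no characters are consumed.
Scanning left to right: at [3:6] → '959'; at [10:13] → '601'; at [17:20] → '047'.
Since nothing is captured, `findall` lists the 3 matched substrings directly.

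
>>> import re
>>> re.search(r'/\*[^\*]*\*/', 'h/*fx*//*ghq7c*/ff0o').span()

The match spans [1:7] → '/*fx*/'.

(1, 7)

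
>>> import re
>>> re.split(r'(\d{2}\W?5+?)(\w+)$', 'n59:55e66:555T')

['n59:55e', '66:5', '55T', '']

Pattern: exactly 2 of a digit, then optionally a non-word character, then one or more of the literal '5' (lazy) (captured); then one or more of a word character (captured); then anchored at the end.
A `+?`/`*?`/`{m,n}?` starts at its minimum and grows only as far as needed for what follows to match.
Matches to split on: at [7:14] → '66:555T'.
With a capturing group present, the delimiter's captured portion is kept in the result list.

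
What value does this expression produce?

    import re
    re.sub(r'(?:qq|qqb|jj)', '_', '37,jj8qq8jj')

'37,_8_8_'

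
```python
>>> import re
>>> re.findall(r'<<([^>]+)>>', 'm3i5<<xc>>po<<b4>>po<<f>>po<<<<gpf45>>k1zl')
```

['xc', 'b4', 'f', '<<gpf45']

With a single group, `findall` returns only what that group captured — 4 items.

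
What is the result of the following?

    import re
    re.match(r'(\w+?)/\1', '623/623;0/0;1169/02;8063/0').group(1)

'623'

The match spans [0:7] → '623/623'.
Captured: group 1 = '623'.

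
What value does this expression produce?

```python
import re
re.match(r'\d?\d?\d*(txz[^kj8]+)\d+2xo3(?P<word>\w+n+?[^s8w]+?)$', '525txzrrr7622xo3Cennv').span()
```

`re.match` won't scan ahead — the pattern has to work from the very first character.
The match spans [0:21] → '525txzrrr7622xo3Cennv'.

(0, 21)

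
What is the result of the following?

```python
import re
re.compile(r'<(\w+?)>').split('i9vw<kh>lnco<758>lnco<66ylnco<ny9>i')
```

Matches to split on: at [4:8] → '<kh>'; at [12:17] → '<758>'; at [29:34] → '<ny9>'.
Because the pattern has a capturing group, `split` also inserts each captured text between the pieces.

['i9vw', 'kh', 'lnco', '758', 'lnco<66ylnco', 'ny9', 'i']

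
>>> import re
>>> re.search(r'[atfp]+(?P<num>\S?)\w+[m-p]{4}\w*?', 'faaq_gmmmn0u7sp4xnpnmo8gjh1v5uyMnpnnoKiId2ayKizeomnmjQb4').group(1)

The pattern matches one or more of one of [atfp]; then optionally a non-whitespace character (captured as 'num'); then one or more of a word character, then exactly 4 of a character in [m-p], then zero or more of a word character (lazy).
A non-greedy quantifier consumes as few characters as it can — just enough that the remainder of the pattern still matches from where it stops; whatever follows it matches normally.
`search` walks the string left to right and returns the first match it finds.
The match spans [0:52] → 'faaq_gmmmn0u7sp4xnpnmo8gjh1v5uyMnpnnoKiId2ayKizeomnm'.
Captured: group 1 = 'q'.

'q'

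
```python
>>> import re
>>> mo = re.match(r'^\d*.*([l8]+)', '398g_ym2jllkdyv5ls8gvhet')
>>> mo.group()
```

Pattern: anchored at the start of the string; then zero or more of a digit, then zero or more of any character; then one or more of one of [l8] (captured).
`match` is anchored at position 0; if the pattern doesn't fit there, it returns None.
The match spans [0:19] → '398g_ym2jllkdyv5ls8'.
Captured: group 1 = '8'.

'398g_ym2jllkdyv5ls8'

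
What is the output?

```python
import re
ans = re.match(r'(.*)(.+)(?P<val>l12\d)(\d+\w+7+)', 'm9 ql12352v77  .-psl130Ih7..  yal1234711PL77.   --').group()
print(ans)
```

m9 ql12352v77  .-psl130Ih7..  yal1234711PL77

Pattern: zero or more of any character (captured); then one or more of any character (captured); then the literal 'l12', then a digit (captured as 'val'); then one or more of a digit, then one or more of a word character, then one or more of the literal '7' (captured).
`match` is anchored at position 0; if the pattern doesn't fit there, it returns None.
The match spans [0:44] → 'm9 ql12352v77  .-psl130Ih7..  yal1234711PL77'.
Captured: group 1 = 'm9 ql12352v77  .-psl130Ih7..  y', group 2 = 'a', group 3 = 'l123', group 4 = '4711PL77'.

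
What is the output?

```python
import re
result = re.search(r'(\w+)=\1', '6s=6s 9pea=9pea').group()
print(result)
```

6s=6s

The backreference `\1` re-matches whatever the first group consumed, character for character.
The match spans [0:5] → '6s=6s'.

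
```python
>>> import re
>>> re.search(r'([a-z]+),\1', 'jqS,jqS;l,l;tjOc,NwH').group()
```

'l,l'

A backreference is literal: `\1` must see the identical characters the first group matched.
`re.search` tries every starting position until one works.
The match spans [8:11] → 'l,l'.
Captured: group 1 = 'l'.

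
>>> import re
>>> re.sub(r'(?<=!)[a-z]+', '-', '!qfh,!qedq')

Lookahead/lookbehind check context without consuming it, so the matched span excludes the asserted characters.
Matches: at [1:4] → 'qfh'; at [6:10] → 'qedq'.
`sub` substitutes '-' at each match site.

'!-,!-'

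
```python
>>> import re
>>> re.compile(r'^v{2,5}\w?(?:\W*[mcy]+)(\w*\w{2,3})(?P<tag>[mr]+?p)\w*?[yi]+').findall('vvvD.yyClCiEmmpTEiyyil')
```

This matches anchored at the start of the string; then 2 to 5 of a literal 'v', then optionally a word character; then zero or more of a non-word character, then one or more of one of [mcy] (non-capturing group); then zero or more of a word character, then 2 to 3 of a word character (captured); then one or more of one of [mr] (lazy), then a literal 'p' (captured as 'tag'); then zero or more of a word character (lazy), then one or more of one of [yi].
2 groups means the one result is a tuple of 2 captured strings — 1 here.

[('ClCiEm', 'mp')]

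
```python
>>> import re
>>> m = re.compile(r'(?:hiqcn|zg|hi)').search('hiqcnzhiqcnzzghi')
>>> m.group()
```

Alternation isn't longest-match — the leftmost alternative that fits at this position is chosen.
`re.search` tries every starting position until one works.
The match spans [0:5] → 'hiqcn'.

'hiqcn'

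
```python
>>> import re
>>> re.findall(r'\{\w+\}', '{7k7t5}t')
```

['{7k7t5}']

Matches: at [0:7] → '{7k7t5}'.
No capturing groups, so `findall` returns the 1 full match string.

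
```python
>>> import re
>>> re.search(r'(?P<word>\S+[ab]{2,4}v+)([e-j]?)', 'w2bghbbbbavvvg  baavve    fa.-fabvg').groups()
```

The pattern matches one or more of a non-whitespace character, then 2 to 4 of one of [ab], then one or more of the literal 'v' (captured as 'word'); then optionally a character in [e-j] (captured).
`re.search` scans for the first position where the pattern succeeds.
The match spans [0:14] → 'w2bghbbbbavvvg'.
Captured: group 1 = 'w2bghbbbbavvv', group 2 = 'g'.

('w2bghbbbbavvv', 'g')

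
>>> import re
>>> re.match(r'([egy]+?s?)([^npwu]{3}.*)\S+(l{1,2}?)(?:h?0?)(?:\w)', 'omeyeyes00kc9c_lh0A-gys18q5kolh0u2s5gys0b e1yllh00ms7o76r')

None

Pattern: one or more of one of [egy] (lazy), then optionally the literal 's' (captured); then exactly 3 of any character except [npwu], then zero or more of any character (captured); then one or more of a non-whitespace character; then 1 to 2 of a literal 'l' (lazy) (captured); then optionally the literal 'h', then optionally a literal '0' (non-capturing group); then a word character (non-capturing group).
With `match`, the pattern is implicitly anchored at the beginning.
Here position 0 doesn't satisfy it, so the call returns None.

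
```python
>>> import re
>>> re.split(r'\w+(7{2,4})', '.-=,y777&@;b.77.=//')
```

`re.split` interleaves the captured-group text with the surrounding fragments.

['.-=,', '77', '&@;b.77.=//']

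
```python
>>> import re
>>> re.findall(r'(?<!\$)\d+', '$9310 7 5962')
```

['310', '7', '5962']

`(?!…)`/`(?<!…)` only lets a position through if the neighbouring text does NOT match; no characters are consumed.
Since nothing is captured, `findall` lists the 3 matched substrings directly.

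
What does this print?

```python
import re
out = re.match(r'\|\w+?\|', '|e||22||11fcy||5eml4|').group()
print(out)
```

`re.match` only tries the pattern at the start of the string.
The match spans [0:3] → '|e|'.

|e|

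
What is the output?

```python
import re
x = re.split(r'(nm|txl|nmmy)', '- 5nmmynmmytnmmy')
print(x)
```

['- 5', 'nm', 'my', 'nm', 'myt', 'nm', 'my']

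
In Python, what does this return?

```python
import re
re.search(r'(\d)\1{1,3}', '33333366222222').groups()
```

The backreference `\1` re-matches whatever the first group consumed, character for character.
`re.search` tries every starting position until one works.
The match spans [0:4] → '3333'.
Captured: group 1 = '3'.

('3',)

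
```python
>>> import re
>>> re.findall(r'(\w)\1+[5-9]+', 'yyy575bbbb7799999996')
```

`\1` is not a pattern — it's the concrete string captured by group 1, re-applied verbatim.
Walking the string: at [0:6] match 'yyy575', group 1 = 'y'; at [6:20] match 'bbbb7799999996', group 1 = 'b'.
With a single group, `findall` returns only what that group captured — 2 items.

['y', 'b']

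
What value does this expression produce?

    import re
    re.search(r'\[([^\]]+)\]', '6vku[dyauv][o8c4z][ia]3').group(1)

'dyauv'

Unlike `match`, `search` isn't anchored — it looks for the pattern anywhere in the string.
The match spans [4:11] → '[dyauv]'.
Captured: group 1 = 'dyauv'.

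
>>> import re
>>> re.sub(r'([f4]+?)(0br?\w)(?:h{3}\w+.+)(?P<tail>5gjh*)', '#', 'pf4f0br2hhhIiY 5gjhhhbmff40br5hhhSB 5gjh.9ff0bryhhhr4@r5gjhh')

'p#'

Pattern: one or more of one of [f4] (lazy) (captured); then the literal '0b', then optionally the literal 'r', then a word character (captured); then exactly 3 of a literal 'h', then one or more of a word character, then one or more of any character (non-capturing group); then the literal '5gj', then zero or more of the literal 'h' (captured as 'tail').
Each match is replaced by '#'.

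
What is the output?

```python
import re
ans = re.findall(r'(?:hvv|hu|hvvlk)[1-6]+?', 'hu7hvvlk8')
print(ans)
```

[]

Since nothing is captured, `findall` lists the 0 matched substrings directly.
Nothing in the string satisfies the pattern, so the list is empty.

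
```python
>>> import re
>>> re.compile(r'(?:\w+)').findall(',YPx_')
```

['YPx_']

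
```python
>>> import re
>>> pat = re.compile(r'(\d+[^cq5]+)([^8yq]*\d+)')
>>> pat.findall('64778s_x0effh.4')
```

Pattern: one or more of a digit, then one or more of any character except [cq5] (captured); then zero or more of any character except [8yq], then one or more of a digit (captured).
`findall` packs the 2 group values into a tuple for every match.

[('64778s_x0effh.', '4')]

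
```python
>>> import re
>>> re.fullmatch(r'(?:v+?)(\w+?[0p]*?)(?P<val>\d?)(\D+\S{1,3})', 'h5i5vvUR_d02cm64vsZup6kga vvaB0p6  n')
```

Pattern: one or more of a literal 'v' (lazy) (non-capturing group); then one or more of a word character (lazy), then zero or more of one of [0p] (lazy) (captured); then optionally a digit (captured as 'val'); then one or more of a non-digit, then 1 to 3 of a non-whitespace character (captured).
`re.fullmatch` is like wrapping the pattern in `^…$` (in single-line mode).
Here there's no way to consume every character, so the call returns None.

None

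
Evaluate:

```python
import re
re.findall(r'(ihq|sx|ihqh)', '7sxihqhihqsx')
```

Branches in `(...|...)` are attempted left-to-right; the first branch that allows the whole pattern to succeed is taken.
`findall` collects group 1 from each match (4 total).

['sx', 'ihq', 'ihq', 'sx']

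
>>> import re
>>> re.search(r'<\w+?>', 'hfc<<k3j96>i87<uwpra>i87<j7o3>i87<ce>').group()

'<k3j96>'

The match spans [4:11] → '<k3j96>'.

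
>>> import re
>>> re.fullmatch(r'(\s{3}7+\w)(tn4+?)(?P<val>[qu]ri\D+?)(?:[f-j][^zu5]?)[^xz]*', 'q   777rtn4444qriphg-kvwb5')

For `fullmatch`, every character of the input must be accounted for by the pattern.
Here there's no way to consume every character, so the call returns None.

None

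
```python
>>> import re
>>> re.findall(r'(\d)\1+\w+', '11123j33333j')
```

['1']

After group 1 captures some text, `\1` only succeeds where that same text appears again.
`findall` collects group 1 from the one match (1 total).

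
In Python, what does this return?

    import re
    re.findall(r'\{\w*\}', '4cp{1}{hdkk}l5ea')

Scanning left to right: at [3:6] → '{1}'; at [6:12] → '{hdkk}'.
`findall` yields the raw match text (2 of them) because the pattern has no groups.

['{1}', '{hdkk}']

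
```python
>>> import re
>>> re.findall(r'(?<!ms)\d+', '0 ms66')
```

A negative assertion filters positions out without eating any characters.
Matches: at [0:1] → '0'; at [5:6] → '6'.
With no groups in the pattern, `findall` gives back each whole match — 2 here.

['0', '6']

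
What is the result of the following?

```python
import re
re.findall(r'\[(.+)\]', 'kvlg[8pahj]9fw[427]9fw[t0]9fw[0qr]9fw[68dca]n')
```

['8pahj]9fw[427]9fw[t0]9fw[0qr]9fw[68dca']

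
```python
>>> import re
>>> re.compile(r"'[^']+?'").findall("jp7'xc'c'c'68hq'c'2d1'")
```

["'xc'", "'c'", "'c'"]

Matches: at [3:7] → "'xc'"; at [8:11] → "'c'"; at [15:18] → "'c'".
With no groups in the pattern, `findall` gives back each whole match — 3 here.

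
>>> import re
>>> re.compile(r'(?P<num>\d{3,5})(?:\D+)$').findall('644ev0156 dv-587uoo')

['587']

Pattern: 3 to 5 of a digit (captured as 'num'); then one or more of a non-digit (non-capturing group); then anchored at the end.
Scanning left to right: at [13:19] match '587uoo', group 1 = '587'.
One capturing group, so `findall` returns just the captured substring from the one match — 1 in all.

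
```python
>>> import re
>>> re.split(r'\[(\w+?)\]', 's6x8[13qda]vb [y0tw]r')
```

['s6x8', '13qda', 'vb ', 'y0tw', 'r']

Matches to split on: at [4:11] → '[13qda]'; at [14:20] → '[y0tw]'.
`re.split` interleaves the captured-group text with the surrounding fragments.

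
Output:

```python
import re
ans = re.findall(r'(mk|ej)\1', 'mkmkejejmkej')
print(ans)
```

`\1` has to match the exact text group 1 already captured.
Matches: at [0:4] match 'mkmk', group 1 = 'mk'; at [4:8] match 'ejej', group 1 = 'ej'.
`findall` collects group 1 from each match (2 total).

['mk', 'ej']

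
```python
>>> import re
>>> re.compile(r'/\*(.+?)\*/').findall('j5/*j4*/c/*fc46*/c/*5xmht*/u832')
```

['j4', 'fc46', '5xmht']

Scanning left to right: at [2:8] match '/*j4*/', group 1 = 'j4'; at [9:17] match '/*fc46*/', group 1 = 'fc46'; at [18:27] match '/*5xmht*/', group 1 = '5xmht'.
One capturing group, so `findall` returns just the captured substring from each match — 3 in all.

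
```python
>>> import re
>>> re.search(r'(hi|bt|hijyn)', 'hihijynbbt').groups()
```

('hi',)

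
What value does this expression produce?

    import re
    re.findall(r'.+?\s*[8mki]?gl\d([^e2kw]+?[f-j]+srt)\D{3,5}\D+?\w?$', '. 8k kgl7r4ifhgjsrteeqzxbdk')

`findall` collects group 1 from the one match (1 total).

['r4ifhgjsrt']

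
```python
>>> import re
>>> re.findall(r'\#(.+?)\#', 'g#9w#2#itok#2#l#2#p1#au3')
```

['9w', 'itok', 'l', 'p1']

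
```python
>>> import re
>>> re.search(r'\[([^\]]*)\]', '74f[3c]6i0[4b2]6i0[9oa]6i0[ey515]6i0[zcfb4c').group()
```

'[3c]'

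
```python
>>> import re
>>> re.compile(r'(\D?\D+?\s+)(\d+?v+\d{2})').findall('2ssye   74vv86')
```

[('ssye   ', '74vv86')]

This matches optionally a non-digit, then one or more of a non-digit (lazy), then one or more of whitespace (captured); then one or more of a digit (lazy), then one or more of a literal 'v', then exactly 2 of a digit (captured).
Matches: at [1:14] match 'ssye   74vv86', groups = ('ssye   ', '74vv86').
With 2 capturing groups, `findall` returns a 2-tuple per match.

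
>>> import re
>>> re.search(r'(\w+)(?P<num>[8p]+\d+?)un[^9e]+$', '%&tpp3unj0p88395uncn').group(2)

'8395'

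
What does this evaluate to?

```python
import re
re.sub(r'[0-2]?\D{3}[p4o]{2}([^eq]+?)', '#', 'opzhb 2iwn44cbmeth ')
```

Lazy quantifiers expand one character at a time until the remainder of the pattern can match.
`sub` substitutes '#' at each match site.

'opzhb #bmeth '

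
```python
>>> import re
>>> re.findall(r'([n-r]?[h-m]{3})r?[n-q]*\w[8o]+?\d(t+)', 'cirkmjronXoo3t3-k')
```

[('rkmj', 't')]

With 2 capturing groups, `findall` returns a 2-tuple per match.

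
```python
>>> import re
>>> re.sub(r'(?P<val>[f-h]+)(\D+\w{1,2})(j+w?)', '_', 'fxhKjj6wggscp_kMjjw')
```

Pattern: one or more of a character in [f-h] (captured as 'val'); then one or more of a non-digit, then 1 to 2 of a word character (captured); then one or more of the literal 'j', then optionally the literal 'w' (captured).
Matches: at [0:6] → 'fxhKjj'; at [8:19] → 'ggscp_kMjjw'.
Every occurrence is swapped for '_'.

'_6w_'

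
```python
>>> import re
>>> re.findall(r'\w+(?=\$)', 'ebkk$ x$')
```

The positive lookaround only admits positions where the adjacent text matches; those characters stay outside the span.
Matches: at [0:4] → 'ebkk'; at [6:7] → 'x'.
Since nothing is captured, `findall` lists the 2 matched substrings directly.

['ebkk', 'x']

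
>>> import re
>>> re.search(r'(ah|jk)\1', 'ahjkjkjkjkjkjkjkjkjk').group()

'jkjk'

The backreference `\1` re-matches whatever the first group consumed, character for character.
`re.search` scans for the first position where the pattern succeeds.
The match spans [2:6] → 'jkjk'.
Captured: group 1 = 'jk'.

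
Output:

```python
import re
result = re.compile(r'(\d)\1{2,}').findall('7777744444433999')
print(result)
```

['7', '4', '9']

After group 1 captures some text, `\1` only succeeds where that same text appears again.
Because there's exactly one group, `findall` drops the full match and keeps group 1 from each hit.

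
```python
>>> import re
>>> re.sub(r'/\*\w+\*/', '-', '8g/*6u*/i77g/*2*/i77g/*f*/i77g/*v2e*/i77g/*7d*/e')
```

Matches: at [2:8] → '/*6u*/'; at [12:17] → '/*2*/'; at [21:26] → '/*f*/'; at [30:37] → '/*v2e*/'; at [41:47] → '/*7d*/'.
Each match is replaced by '-'.

'8g-i77g-i77g-i77g-i77g-e'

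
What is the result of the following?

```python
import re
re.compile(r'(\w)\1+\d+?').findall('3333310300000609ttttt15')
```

['3', '0', 't']

`\1` has to match the exact text group 1 already captured.
Walking the string: at [0:6] match '333331', group 1 = '3'; at [8:14] match '000006', group 1 = '0'; at [16:22] match 'ttttt1', group 1 = 't'.
`findall` collects group 1 from each match (3 total).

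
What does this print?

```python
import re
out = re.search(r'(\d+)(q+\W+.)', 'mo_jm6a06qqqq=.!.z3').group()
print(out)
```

This matches one or more of a digit (captured); then one or more of a literal 'q', then one or more of a non-word character, then any character (captured).
The match spans [7:18] → '06qqqq=.!.z'.

06qqqq=.!.z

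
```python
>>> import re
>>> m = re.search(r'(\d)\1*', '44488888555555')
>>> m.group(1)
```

'4'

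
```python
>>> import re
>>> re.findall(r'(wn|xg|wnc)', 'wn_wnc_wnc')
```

Branches in `(...|...)` are attempted left-to-right; the first branch that allows the whole pattern to succeed is taken.
Matches: at [0:2] match 'wn', group 1 = 'wn'; at [3:5] match 'wn', group 1 = 'wn'; at [7:9] match 'wn', group 1 = 'wn'.
`findall` collects group 1 from each match (3 total).

['wn', 'wn', 'wn']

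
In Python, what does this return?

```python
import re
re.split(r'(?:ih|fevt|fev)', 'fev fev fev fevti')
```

Alternation isn't longest-match — the leftmost alternative that fits at this position is chosen.
Each match becomes a cut point; 5 segments remain.

['', ' ', ' ', ' ', 'i']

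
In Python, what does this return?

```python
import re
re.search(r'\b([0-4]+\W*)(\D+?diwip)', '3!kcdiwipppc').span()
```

(0, 9)

The pattern matches a word boundary (`\b`, zero-width); then one or more of a character in [0-4], then zero or more of a non-word character (captured); then one or more of a non-digit (lazy), then the literal 'diw', then the literal 'ip' (captured).
`re.search` scans for the first position where the pattern succeeds.
The match spans [0:9] → '3!kcdiwip'.
Captured: group 1 = '3!', group 2 = 'kcdiwip'.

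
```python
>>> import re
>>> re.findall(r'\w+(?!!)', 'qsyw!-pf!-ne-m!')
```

The negative lookaround is zero-width — it rules out positions where the adjacent text would match, without consuming anything.
With no groups in the pattern, `findall` gives back each whole match — 3 here.

['qsy', 'p', 'ne']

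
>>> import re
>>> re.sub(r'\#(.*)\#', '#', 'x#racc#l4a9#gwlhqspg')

'x#gwlhqspg'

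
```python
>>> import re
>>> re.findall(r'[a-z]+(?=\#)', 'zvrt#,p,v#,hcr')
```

Lookahead/lookbehind check context without consuming it, so the matched span excludes the asserted characters.
No capturing groups, so `findall` returns the 2 full match strings.

['zvrt', 'v']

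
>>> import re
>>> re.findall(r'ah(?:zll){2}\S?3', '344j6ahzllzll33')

['ahzllzll33']

No capturing groups, so `findall` returns the 1 full match string.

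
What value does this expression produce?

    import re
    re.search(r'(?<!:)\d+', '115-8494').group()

'115'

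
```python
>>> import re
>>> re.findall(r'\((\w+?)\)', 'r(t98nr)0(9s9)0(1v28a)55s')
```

['t98nr', '9s9', '1v28a']

Matches: at [1:8] match '(t98nr)', group 1 = 't98nr'; at [9:14] match '(9s9)', group 1 = '9s9'; at [15:22] match '(1v28a)', group 1 = '1v28a'.
`findall` collects group 1 from each match (3 total).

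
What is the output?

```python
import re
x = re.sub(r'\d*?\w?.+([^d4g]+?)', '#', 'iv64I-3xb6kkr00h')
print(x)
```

#

`sub` substitutes '#' at each match site.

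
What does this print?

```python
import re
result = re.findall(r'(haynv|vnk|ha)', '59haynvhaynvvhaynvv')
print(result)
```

['haynv', 'haynv', 'haynv']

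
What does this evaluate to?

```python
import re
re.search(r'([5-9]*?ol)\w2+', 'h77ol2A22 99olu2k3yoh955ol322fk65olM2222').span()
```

This matches zero or more of a character in [5-9] (lazy), then the literal 'ol' (captured); then a word character, then one or more of a literal '2'.
The match spans [10:16] → '99olu2'.

(10, 16)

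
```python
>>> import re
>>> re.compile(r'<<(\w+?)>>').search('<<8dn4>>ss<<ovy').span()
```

(0, 8)

The match spans [0:8] → '<<8dn4>>'.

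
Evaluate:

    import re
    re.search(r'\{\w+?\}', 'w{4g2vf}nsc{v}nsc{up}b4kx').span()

Unlike `match`, `search` isn't anchored — it looks for the pattern anywhere in the string.
The match spans [1:8] → '{4g2vf}'.

(1, 8)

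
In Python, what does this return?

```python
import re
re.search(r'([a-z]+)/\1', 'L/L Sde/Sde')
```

`\1` has to match the exact text group 1 already captured.
Here no position works, so the call returns None.

None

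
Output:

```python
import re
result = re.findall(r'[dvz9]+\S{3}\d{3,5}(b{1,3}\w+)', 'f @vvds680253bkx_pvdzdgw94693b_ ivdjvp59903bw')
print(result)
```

This matches one or more of one of [dvz9], then exactly 3 of a non-whitespace character; then 3 to 5 of a digit; then 1 to 3 of a literal 'b', then one or more of a word character (captured).
Walking the string: at [3:31] match 'vvds680253bkx_pvdzdgw94693b_', group 1 = 'bkx_pvdzdgw94693b_'; at [33:45] match 'vdjvp59903bw', group 1 = 'bw'.
`findall` collects group 1 from each match (2 total).

['bkx_pvdzdgw94693b_', 'bw']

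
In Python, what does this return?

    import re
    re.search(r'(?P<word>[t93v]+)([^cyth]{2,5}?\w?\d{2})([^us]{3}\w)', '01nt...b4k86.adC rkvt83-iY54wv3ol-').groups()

('t', '...b4k86', '.adC')

This matches one or more of one of [t93v] (captured as 'word'); then 2 to 5 of any character except [cyth] (lazy), then optionally a word character, then exactly 2 of a digit (captured); then exactly 3 of any character except [us], then a word character (captured).
`re.search` tries every starting position until one works.
The match spans [3:16] → 't...b4k86.adC'.
Captured: group 1 = 't', group 2 = '...b4k86', group 3 = '.adC'.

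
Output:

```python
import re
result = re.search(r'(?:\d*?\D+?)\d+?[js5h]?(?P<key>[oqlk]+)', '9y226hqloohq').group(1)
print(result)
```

qloo

Pattern: zero or more of a digit (lazy), then one or more of a non-digit (lazy) (non-capturing group); then one or more of a digit (lazy), then optionally one of [js5h]; then one or more of one of [oqlk] (captured as 'key').
`re.search` scans for the first position where the pattern succeeds.
The match spans [0:10] → '9y226hqloo'.
Captured: group 1 = 'qloo'.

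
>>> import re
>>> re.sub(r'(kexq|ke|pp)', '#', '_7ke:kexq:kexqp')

'_7#:#:#p'

Alternation tries branches left to right and keeps the first one that lets the overall match succeed at that position.
Each match is replaced by '#'.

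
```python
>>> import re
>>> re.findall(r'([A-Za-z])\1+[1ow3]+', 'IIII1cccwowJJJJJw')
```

`\1` is not a pattern — it's the concrete string captured by group 1, re-applied verbatim.
One capturing group, so `findall` returns just the captured substring from each match — 3 in all.

['I', 'c', 'J']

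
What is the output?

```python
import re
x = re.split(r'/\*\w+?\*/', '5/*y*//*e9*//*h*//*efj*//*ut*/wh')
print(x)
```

Matches to split on: at [1:6] → '/*y*/'; at [6:12] → '/*e9*/'; at [12:17] → '/*h*/'; at [17:24] → '/*efj*/'; at [24:30] → '/*ut*/'.
Each match becomes a cut point; 6 segments remain.

['5', '', '', '', '', 'wh']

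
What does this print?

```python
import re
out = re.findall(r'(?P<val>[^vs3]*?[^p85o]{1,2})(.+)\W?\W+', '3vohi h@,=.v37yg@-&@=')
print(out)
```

[('3v', 'ohi h@,=.v37yg@-&@')]

Pattern: zero or more of any character except [vs3] (lazy), then 1 to 2 of any character except [p85o] (captured as 'val'); then one or more of any character (captured); then optionally a non-word character, then one or more of a non-word character.
Multiple groups make `findall` return tuples — one 2-tuple for the one match.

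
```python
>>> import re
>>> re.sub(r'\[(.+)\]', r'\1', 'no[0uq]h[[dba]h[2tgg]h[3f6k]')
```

Matches: at [2:28] → '[0uq]h[[dba]h[2tgg]h[3f6k]'.
Each match is replaced using the text its own group 1 captured.

'no0uq]h[[dba]h[2tgg]h[3f6k'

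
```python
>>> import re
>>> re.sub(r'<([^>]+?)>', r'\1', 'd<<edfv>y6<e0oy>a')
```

Matches: at [1:8] → '<<edfv>'; at [10:16] → '<e0oy>'.
Each match is replaced using the text its own group 1 captured.

'd<edfvy6e0oya'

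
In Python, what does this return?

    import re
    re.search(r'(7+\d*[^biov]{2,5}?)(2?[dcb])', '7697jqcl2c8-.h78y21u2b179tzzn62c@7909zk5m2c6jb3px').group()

The match spans [0:7] → '7697jqc'.

'7697jqc'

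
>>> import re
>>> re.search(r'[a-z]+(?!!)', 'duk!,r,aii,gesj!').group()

`(?!…)`/`(?<!…)` only lets a position through if the neighbouring text does NOT match; no characters are consumed.
`re.search` tries every starting position until one works.
The match spans [0:2] → 'du'.

'du'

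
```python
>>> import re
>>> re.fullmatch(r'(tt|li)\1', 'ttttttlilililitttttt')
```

`\1` has to match the exact text group 1 already captured.
For `fullmatch`, every character of the input must be accounted for by the pattern.
Here the string isn't matched end-to-end, so the call returns None.

None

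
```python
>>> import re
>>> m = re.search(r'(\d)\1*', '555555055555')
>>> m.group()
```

'555555'

A backreference is literal: `\1` must see the identical characters the first group matched.
Unlike `match`, `search` isn't anchored — it looks for the pattern anywhere in the string.
The match spans [0:6] → '555555'.
Captured: group 1 = '5'.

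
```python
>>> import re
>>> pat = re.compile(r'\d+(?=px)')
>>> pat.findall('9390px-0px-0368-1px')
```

The `(?=…)`/`(?<=…)` assertion just peeks at neighbouring text; it doesn't advance the match position.
Walking the string: at [0:4] → '9390'; at [7:8] → '0'; at [16:17] → '1'.
With no groups in the pattern, `findall` gives back each whole match — 3 here.

['9390', '0', '1']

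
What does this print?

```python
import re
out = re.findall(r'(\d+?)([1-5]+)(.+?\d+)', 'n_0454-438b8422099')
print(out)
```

With the lazy modifier that quantifier settles for the fewest repetitions that let the rest of the pattern succeed (the atoms after it are unaffected and can still be greedy).
With 3 capturing groups, `findall` returns a 3-tuple per match.

[('0', '454', '-438'), ('8', '422', '099')]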